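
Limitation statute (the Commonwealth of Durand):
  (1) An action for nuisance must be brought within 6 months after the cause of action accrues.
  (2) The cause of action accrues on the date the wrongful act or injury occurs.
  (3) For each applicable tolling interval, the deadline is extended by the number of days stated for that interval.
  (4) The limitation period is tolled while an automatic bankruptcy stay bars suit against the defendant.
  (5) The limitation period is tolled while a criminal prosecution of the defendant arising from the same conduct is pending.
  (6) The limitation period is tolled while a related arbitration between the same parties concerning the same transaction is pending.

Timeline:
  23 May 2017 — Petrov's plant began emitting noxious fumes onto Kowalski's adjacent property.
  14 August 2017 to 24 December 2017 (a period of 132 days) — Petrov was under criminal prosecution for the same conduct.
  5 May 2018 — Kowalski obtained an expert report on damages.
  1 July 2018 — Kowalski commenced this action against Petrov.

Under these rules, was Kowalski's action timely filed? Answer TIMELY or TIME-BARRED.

TIME-BARRED

The claim accrued on 23 May 2017, when the wrongful act occurred.
Adding the 6 months base period to 23 May 2017 gives a deadline of 23 November 2017, before any tolling.
The period was tolled for 132 days by the pending criminal prosecution (14 August 2017 to 24 December 2017), pushing the deadline to 4 April 2018.
None of the other events listed affects the running of the period under the stated rules.
Filing on 1 July 2018 missed the 4 April 2018 deadline — the action is time-barred.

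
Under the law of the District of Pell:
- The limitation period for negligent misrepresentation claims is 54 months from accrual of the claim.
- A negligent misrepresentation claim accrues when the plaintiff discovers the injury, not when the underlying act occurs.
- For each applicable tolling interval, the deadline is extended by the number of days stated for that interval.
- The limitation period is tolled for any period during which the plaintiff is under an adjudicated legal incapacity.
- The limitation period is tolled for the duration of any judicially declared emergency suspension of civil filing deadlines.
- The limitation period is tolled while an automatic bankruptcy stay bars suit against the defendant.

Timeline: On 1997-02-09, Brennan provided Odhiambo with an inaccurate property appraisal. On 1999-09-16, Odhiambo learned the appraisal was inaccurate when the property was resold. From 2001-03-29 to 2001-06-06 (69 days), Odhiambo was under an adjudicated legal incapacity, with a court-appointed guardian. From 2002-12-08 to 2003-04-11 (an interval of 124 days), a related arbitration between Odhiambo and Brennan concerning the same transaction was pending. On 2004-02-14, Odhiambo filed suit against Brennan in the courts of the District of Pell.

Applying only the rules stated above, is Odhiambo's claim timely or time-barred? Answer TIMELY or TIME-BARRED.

The claim did not accrue until Odhiambo discovered the injury on 1999-09-16; the 1997-02-09 act date does not start the clock under the stated rule.
Adding the 54 months base period to 1999-09-16 gives a deadline of 2004-03-16, before any tolling.
The period was tolled for 69 days by the plaintiff's legal incapacity (2001-03-29 to 2001-06-06), pushing the deadline to 2004-05-24.
The pending related arbitration from 2002-12-08 to 2003-04-11 does not toll the period, because no stated rule makes a pending arbitration a tolling event.
The 2004-02-14 filing precedes the 2004-05-24 deadline; the claim is timely.

TIMELY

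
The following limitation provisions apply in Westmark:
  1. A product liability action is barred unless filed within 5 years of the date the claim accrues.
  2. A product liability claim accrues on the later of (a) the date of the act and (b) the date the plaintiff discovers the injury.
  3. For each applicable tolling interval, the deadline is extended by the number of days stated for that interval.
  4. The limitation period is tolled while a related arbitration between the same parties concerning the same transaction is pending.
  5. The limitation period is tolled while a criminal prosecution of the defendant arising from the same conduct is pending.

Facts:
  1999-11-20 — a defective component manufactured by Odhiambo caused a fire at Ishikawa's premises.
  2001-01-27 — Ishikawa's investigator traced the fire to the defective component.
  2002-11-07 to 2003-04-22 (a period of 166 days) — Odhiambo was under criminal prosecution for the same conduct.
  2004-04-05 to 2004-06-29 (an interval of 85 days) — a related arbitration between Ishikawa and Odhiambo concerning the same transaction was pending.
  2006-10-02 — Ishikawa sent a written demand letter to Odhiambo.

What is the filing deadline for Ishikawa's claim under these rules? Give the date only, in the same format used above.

2006-10-05

The claim accrued on 2001-01-27 — the later of the 1999-11-20 act and the 2001-01-27 discovery.
5 years from 2001-01-27 is 2006-01-27.
Because the pending criminal prosecution ran from 2002-11-07 to 2003-04-22, the deadline is extended by 166 days to 2006-07-12.
Because the pending related arbitration ran from 2004-04-05 to 2004-06-29, the deadline is extended by 85 days to 2006-10-05.
None of the other events listed affects the running of the period under the stated rules.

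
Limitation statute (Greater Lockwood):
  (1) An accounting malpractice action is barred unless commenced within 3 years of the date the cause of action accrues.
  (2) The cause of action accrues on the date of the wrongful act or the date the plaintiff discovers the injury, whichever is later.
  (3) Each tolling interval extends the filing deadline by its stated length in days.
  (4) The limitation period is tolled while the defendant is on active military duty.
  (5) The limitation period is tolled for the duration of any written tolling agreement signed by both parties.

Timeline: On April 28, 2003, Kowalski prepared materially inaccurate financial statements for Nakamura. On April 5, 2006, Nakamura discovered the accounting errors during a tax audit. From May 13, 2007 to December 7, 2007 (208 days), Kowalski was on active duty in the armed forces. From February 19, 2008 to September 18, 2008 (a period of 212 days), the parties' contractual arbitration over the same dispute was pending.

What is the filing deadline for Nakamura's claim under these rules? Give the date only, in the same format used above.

October 30, 2009

The claim accrued on April 5, 2006 — the later of the April 28, 2003 act and the April 5, 2006 discovery.
Adding the 3 years base period to April 5, 2006 gives a deadline of April 5, 2009, before any tolling.
Because the defendant's active military service ran from May 13, 2007 to December 7, 2007, the deadline is extended by 208 days to October 30, 2009.
Although a pending arbitration ran from February 19, 2008 to September 18, 2008, the stated rules do not make that a tolling event, so it is disregarded.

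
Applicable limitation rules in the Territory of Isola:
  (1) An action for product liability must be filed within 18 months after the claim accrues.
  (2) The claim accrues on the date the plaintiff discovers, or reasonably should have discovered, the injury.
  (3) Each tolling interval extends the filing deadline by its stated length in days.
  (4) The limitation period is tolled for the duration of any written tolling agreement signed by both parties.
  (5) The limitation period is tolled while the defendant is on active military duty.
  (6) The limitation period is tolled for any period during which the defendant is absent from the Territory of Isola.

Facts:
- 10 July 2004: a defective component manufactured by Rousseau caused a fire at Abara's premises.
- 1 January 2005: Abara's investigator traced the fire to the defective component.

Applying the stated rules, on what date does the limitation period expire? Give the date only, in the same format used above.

1 July 2006

The claim did not accrue until Abara discovered the injury on 1 January 2005; the 10 July 2004 act date does not start the clock under the stated rule.
Adding the 18 months base period to 1 January 2005 gives a deadline of 1 July 2006, before any tolling.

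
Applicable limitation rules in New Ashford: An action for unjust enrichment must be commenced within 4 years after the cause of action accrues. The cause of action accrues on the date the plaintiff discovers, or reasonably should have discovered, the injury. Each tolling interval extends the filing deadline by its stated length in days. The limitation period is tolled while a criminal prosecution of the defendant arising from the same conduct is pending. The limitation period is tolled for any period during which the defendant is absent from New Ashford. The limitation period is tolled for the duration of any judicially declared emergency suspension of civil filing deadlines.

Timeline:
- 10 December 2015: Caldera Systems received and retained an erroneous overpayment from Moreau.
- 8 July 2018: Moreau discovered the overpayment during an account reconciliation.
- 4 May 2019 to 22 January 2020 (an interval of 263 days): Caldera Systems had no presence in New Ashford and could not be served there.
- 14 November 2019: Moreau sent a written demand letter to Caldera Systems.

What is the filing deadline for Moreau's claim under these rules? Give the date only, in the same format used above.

Accrual is tied to discovery, so the period began on 8 July 2018 rather than on 10 December 2015 when the act occurred.
The untolled deadline — 4 years after 8 July 2018 — is 8 July 2022.
Because the defendant's absence from the jurisdiction ran from 4 May 2019 to 22 January 2020, the deadline is extended by 263 days to 28 March 2023.
None of the other events listed affects the running of the period under the stated rules.

28 March 2023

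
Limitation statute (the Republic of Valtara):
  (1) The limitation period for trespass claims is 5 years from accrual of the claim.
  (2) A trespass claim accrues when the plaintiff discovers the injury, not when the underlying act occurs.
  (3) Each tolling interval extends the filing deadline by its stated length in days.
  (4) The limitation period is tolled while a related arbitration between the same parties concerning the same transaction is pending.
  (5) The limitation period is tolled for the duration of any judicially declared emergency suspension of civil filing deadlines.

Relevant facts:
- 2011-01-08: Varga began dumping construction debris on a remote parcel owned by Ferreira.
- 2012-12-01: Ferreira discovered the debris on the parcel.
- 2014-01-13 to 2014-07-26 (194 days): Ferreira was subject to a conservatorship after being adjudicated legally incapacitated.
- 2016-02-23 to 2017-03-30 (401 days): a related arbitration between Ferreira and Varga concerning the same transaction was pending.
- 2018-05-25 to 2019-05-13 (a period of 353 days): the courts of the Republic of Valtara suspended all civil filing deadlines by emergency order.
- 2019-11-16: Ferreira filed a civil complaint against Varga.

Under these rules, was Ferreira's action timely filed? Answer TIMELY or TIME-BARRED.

Under the discovery rule, the claim accrued on 2012-12-01, when Ferreira discovered the injury — not on the 2011-01-08 date of the underlying act.
5 years from 2012-12-01 is 2017-12-01.
The period was tolled for 401 days by the pending related arbitration (2016-02-23 to 2017-03-30), pushing the deadline to 2019-01-06.
Because the emergency suspension of filing deadlines ran from 2018-05-25 to 2019-05-13, the deadline is extended by 353 days to 2019-12-25.
No stated provision tolls the period for the plaintiff's incapacity, so the interval from 2014-01-13 to 2014-07-26 has no effect on the deadline.
Ferreira filed on 2019-11-16, before the 2019-12-25 deadline, so the action is timely.

TIMELY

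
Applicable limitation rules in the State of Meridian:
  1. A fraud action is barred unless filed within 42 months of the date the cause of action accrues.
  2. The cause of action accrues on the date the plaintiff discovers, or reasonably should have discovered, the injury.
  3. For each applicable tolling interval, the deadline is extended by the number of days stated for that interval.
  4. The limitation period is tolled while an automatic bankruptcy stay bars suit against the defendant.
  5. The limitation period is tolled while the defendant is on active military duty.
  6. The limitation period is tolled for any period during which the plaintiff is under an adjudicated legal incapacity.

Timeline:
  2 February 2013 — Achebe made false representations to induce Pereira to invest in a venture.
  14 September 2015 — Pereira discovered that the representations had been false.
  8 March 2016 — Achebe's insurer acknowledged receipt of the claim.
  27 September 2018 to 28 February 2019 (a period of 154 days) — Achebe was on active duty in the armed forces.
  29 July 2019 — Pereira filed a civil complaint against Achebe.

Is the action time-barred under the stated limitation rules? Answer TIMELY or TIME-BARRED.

TIMELY

Accrual is tied to discovery, so the period began on 14 September 2015 rather than on 2 February 2013 when the act occurred.
42 months from 14 September 2015 is 14 March 2019.
The defendant's active military service from 27 September 2018 to 28 February 2019 tolled the period for 154 days, extending the deadline to 15 August 2019.
Nothing else in the chronology tolls or restarts the period.
Filing on 29 July 2019 beat the 15 August 2019 deadline — the action is timely.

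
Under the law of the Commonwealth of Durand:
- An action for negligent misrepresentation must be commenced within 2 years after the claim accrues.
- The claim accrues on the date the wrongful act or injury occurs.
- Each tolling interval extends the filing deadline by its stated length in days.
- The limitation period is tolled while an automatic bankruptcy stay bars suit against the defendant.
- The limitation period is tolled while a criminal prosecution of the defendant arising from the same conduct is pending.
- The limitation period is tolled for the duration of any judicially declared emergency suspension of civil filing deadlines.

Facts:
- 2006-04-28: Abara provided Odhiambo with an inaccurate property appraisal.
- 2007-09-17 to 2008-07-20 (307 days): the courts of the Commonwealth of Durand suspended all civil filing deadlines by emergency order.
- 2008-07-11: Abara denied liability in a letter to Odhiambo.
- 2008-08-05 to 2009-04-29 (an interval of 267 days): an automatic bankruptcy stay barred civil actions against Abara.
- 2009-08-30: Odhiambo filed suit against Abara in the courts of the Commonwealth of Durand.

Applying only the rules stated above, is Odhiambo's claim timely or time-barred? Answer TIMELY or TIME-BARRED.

TIMELY

The limitation period began to run on 2006-04-28.
Adding the 2 years base period to 2006-04-28 gives a deadline of 2008-04-28, before any tolling.
The period was tolled for 307 days by the emergency suspension of filing deadlines (2007-09-17 to 2008-07-20), pushing the deadline to 2009-03-01.
The automatic bankruptcy stay from 2008-08-05 to 2009-04-29 tolled the period for 267 days, extending the deadline to 2009-11-23.
Nothing else in the chronology tolls or restarts the period.
Odhiambo filed on 2009-08-30, before the 2009-11-23 deadline, so the action is timely.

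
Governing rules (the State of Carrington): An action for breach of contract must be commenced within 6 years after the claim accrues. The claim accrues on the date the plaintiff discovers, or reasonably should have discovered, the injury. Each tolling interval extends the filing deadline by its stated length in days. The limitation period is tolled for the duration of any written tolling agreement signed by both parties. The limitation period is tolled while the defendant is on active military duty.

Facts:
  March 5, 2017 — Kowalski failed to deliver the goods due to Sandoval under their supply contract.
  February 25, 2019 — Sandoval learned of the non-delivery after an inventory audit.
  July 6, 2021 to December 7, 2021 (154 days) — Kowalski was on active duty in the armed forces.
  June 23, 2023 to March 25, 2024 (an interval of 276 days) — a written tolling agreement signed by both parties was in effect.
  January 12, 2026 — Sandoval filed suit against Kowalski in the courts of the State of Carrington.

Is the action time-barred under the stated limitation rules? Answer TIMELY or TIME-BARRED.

TIMELY

Accrual is tied to discovery, so the period began on February 25, 2019 rather than on March 5, 2017 when the act occurred.
6 years from February 25, 2019 is February 25, 2025.
The defendant's active military service from July 6, 2021 to December 7, 2021 tolled the period for 154 days, extending the deadline to July 29, 2025.
The period was tolled for 276 days by the written tolling agreement (June 23, 2023 to March 25, 2024), pushing the deadline to May 1, 2026.
Filing on January 12, 2026 beat the May 1, 2026 deadline — the action is timely.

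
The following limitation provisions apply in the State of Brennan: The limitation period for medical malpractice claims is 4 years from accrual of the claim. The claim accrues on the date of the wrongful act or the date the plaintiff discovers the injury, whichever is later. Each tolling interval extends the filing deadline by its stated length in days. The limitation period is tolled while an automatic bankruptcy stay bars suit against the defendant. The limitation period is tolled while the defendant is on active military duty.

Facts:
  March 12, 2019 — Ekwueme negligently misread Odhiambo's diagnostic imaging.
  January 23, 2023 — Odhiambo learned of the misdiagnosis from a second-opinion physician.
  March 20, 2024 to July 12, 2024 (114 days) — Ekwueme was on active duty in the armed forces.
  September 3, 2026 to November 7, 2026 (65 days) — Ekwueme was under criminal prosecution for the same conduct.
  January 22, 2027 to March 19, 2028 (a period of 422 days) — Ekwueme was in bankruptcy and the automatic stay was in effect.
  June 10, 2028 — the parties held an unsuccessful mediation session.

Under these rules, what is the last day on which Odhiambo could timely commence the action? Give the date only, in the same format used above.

Because discovery on January 23, 2023 post-dates the March 12, 2019 act, accrual under the later-of rule falls on January 23, 2023.
The untolled deadline — 4 years after January 23, 2023 — is January 23, 2027.
The period was tolled for 114 days by the defendant's active military service (March 20, 2024 to July 12, 2024), pushing the deadline to May 17, 2027.
Because the automatic bankruptcy stay ran from January 22, 2027 to March 19, 2028, the deadline is extended by 422 days to July 12, 2028.
No stated provision tolls the period for a criminal prosecution, so the interval from September 3, 2026 to November 7, 2026 has no effect on the deadline.
None of the other events listed affects the running of the period under the stated rules.

July 12, 2028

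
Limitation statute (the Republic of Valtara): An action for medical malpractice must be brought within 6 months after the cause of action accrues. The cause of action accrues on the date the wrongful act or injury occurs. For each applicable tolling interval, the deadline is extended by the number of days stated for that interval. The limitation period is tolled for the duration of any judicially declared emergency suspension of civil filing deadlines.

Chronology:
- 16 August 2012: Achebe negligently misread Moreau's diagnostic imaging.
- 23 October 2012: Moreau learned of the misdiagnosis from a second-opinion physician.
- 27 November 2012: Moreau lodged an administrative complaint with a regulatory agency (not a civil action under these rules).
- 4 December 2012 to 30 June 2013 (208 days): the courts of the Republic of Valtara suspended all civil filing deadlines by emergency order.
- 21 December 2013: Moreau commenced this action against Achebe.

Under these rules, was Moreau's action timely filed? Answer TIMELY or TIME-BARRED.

The claim accrued on 16 August 2012, when the wrongful act occurred; under the stated occurrence rule the 23 October 2012 discovery does not delay accrual.
Adding the 6 months base period to 16 August 2012 gives a deadline of 16 February 2013, before any tolling.
Because the emergency suspension of filing deadlines ran from 4 December 2012 to 30 June 2013, the deadline is extended by 208 days to 12 September 2013.
None of the other events listed affects the running of the period under the stated rules.
Filing on 21 December 2013 missed the 12 September 2013 deadline — the action is time-barred.

TIME-BARRED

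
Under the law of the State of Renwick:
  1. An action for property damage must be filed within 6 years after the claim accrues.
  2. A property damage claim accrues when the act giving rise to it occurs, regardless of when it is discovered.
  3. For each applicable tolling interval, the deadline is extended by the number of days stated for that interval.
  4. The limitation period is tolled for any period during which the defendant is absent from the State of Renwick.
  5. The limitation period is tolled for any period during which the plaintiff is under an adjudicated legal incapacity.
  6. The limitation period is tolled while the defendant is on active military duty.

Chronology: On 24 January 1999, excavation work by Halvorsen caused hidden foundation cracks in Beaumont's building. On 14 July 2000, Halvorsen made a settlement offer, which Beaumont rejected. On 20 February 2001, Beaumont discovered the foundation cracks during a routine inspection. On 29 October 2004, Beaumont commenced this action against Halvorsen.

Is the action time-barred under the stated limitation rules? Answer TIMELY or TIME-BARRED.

TIMELY

Because the rule ties accrual to occurrence, the claim accrued on 24 January 1999, not on the 20 February 2001 discovery date.
Adding the 6 years base period to 24 January 1999 gives a deadline of 24 January 2005, before any tolling.
Nothing else in the chronology tolls or restarts the period.
The 29 October 2004 filing precedes the 24 January 2005 deadline; the claim is timely.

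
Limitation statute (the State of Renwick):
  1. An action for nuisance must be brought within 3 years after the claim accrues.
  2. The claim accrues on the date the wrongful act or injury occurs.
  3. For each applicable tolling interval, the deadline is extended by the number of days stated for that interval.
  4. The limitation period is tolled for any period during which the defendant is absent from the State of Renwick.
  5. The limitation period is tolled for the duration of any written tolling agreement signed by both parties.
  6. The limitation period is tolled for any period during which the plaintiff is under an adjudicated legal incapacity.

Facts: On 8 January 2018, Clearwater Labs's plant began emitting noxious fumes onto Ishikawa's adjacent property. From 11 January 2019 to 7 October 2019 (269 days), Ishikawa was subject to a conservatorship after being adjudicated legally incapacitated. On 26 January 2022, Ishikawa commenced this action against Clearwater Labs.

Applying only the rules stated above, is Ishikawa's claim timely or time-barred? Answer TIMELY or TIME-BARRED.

TIME-BARRED

The claim accrued on 8 January 2018, when the wrongful act occurred.
3 years from 8 January 2018 is 8 January 2021.
The plaintiff's legal incapacity from 11 January 2019 to 7 October 2019 tolled the period for 269 days, extending the deadline to 4 October 2021.
Ishikawa filed on 26 January 2022, after the 4 October 2021 deadline, so the action is time-barred.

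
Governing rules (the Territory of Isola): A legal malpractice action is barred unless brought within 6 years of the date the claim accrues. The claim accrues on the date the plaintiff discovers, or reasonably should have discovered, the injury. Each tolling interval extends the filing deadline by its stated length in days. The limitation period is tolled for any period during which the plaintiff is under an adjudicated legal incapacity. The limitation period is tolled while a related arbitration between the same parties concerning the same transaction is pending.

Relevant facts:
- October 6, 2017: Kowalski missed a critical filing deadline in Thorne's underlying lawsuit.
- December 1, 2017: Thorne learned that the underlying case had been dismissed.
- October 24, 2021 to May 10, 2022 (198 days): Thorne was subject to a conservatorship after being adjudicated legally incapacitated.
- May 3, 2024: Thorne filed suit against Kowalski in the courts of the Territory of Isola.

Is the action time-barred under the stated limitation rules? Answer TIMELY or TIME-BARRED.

Under the discovery rule, the claim accrued on December 1, 2017, when Thorne discovered the injury — not on the October 6, 2017 date of the underlying act.
Adding the 6 years base period to December 1, 2017 gives a deadline of December 1, 2023, before any tolling.
The period was tolled for 198 days by the plaintiff's legal incapacity (October 24, 2021 to May 10, 2022), pushing the deadline to June 16, 2024.
Thorne filed on May 3, 2024, before the June 16, 2024 deadline, so the action is timely.

TIMELY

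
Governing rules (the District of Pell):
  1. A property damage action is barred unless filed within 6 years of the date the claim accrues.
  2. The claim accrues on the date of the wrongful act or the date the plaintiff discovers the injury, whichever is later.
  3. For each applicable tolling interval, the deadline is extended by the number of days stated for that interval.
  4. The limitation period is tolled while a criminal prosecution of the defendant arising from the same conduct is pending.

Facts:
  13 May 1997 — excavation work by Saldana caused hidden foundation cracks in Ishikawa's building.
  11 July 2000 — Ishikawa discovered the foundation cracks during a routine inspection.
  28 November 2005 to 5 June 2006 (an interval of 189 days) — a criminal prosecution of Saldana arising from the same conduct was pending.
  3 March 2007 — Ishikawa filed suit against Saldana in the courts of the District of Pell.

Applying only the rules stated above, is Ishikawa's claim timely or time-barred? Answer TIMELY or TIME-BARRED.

TIME-BARRED

Taking the later of the act (13 May 1997) and discovery (11 July 2000), the claim accrued on 11 July 2000.
The untolled deadline — 6 years after 11 July 2000 — is 11 July 2006.
The period was tolled for 189 days by the pending criminal prosecution (28 November 2005 to 5 June 2006), pushing the deadline to 16 January 2007.
Filing on 3 March 2007 missed the 16 January 2007 deadline — the action is time-barred.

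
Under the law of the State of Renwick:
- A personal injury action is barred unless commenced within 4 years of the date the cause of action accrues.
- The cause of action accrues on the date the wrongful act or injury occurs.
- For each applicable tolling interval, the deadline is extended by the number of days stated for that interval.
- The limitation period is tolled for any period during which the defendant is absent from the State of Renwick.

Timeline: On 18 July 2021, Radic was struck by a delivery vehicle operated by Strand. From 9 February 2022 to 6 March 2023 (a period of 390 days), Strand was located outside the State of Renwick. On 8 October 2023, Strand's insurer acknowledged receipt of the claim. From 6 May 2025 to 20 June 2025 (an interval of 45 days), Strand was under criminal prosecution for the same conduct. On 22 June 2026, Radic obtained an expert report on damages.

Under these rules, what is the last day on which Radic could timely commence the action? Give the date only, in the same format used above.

The limitation period began to run on 18 July 2021.
4 years from 18 July 2021 is 18 July 2025.
The defendant's absence from the jurisdiction from 9 February 2022 to 6 March 2023 tolled the period for 390 days, extending the deadline to 12 August 2026.
No stated provision tolls the period for a criminal prosecution, so the interval from 6 May 2025 to 20 June 2025 has no effect on the deadline.
The other events in the timeline have no effect on the limitation period under the stated rules.

12 August 2026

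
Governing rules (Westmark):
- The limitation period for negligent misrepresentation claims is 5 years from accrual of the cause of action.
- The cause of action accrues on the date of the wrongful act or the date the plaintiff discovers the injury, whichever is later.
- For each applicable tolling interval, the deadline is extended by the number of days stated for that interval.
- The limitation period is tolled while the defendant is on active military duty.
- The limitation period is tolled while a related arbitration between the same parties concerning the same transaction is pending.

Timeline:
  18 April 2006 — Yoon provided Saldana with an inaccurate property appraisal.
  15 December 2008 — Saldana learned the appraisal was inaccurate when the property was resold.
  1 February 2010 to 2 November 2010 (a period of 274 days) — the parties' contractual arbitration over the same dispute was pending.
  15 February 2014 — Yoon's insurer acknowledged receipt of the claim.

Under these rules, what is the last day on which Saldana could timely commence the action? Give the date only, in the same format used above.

Because discovery on 15 December 2008 post-dates the 18 April 2006 act, accrual under the later-of rule falls on 15 December 2008.
The untolled deadline — 5 years after 15 December 2008 — is 15 December 2013.
The pending related arbitration from 1 February 2010 to 2 November 2010 tolled the period for 274 days, extending the deadline to 15 September 2014.
The other events in the timeline have no effect on the limitation period under the stated rules.

15 September 2014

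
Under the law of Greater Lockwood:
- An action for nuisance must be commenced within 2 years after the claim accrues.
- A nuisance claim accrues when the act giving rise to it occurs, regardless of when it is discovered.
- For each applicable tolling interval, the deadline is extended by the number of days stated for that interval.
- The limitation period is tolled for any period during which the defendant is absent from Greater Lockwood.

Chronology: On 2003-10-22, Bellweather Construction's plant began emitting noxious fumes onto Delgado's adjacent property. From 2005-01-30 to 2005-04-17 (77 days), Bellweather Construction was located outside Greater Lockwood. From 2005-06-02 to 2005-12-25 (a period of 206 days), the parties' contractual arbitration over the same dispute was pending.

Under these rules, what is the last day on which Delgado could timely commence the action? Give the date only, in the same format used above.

2006-01-07

The claim accrued on 2003-10-22, the date of the act.
2 years from 2003-10-22 is 2005-10-22.
The period was tolled for 77 days by the defendant's absence from the jurisdiction (2005-01-30 to 2005-04-17), pushing the deadline to 2006-01-07.
The pending related arbitration from 2005-06-02 to 2005-12-25 does not toll the period, because no stated rule makes a pending arbitration a tolling event.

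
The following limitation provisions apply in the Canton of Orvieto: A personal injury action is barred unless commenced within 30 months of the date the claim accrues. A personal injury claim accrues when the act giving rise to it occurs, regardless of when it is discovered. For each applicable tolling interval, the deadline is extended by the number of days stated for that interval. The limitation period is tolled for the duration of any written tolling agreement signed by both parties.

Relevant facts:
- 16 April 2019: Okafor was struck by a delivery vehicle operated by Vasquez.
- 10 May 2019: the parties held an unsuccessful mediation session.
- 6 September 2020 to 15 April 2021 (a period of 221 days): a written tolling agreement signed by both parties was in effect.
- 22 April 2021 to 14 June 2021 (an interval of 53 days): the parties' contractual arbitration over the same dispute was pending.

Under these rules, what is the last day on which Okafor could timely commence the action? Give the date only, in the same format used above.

25 May 2022

The claim accrued on 16 April 2019, when the wrongful act occurred.
The untolled deadline — 30 months after 16 April 2019 — is 16 October 2021.
The written tolling agreement from 6 September 2020 to 15 April 2021 tolled the period for 221 days, extending the deadline to 25 May 2022.
Although a pending arbitration ran from 22 April 2021 to 14 June 2021, the stated rules do not make that a tolling event, so it is disregarded.
The other events in the timeline have no effect on the limitation period under the stated rules.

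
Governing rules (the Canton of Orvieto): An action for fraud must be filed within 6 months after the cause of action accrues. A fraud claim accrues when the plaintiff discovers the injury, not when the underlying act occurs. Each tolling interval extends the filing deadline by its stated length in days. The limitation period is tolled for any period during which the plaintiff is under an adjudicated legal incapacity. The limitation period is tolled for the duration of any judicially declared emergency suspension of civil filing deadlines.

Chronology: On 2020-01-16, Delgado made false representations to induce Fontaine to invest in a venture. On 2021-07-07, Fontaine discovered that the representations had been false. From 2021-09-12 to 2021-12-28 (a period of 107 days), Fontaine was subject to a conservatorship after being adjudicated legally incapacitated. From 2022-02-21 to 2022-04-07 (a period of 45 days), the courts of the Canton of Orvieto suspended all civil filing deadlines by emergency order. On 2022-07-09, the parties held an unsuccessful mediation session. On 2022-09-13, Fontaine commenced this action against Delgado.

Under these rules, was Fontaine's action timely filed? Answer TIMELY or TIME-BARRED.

TIME-BARRED

Accrual is tied to discovery, so the period began on 2021-07-07 rather than on 2020-01-16 when the act occurred.
Adding the 6 months base period to 2021-07-07 gives a deadline of 2022-01-07, before any tolling.
Because the plaintiff's legal incapacity ran from 2021-09-12 to 2021-12-28, the deadline is extended by 107 days to 2022-04-24.
Because the emergency suspension of filing deadlines ran from 2022-02-21 to 2022-04-07, the deadline is extended by 45 days to 2022-06-08.
Nothing else in the chronology tolls or restarts the period.
Filing on 2022-09-13 missed the 2022-06-08 deadline — the action is time-barred.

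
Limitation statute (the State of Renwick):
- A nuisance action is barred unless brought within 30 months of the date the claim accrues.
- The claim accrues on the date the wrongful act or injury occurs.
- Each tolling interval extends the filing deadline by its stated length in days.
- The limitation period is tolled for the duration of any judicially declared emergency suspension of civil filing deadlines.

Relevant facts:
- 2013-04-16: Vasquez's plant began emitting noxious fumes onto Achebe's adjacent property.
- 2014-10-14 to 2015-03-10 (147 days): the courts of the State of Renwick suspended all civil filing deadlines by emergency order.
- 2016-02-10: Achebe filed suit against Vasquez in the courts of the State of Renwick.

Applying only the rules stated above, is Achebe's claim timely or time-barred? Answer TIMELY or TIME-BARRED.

The limitation period began to run on 2013-04-16.
Adding the 30 months base period to 2013-04-16 gives a deadline of 2015-10-16, before any tolling.
The emergency suspension of filing deadlines from 2014-10-14 to 2015-03-10 tolled the period for 147 days, extending the deadline to 2016-03-11.
The 2016-02-10 filing precedes the 2016-03-11 deadline; the claim is timely.

TIMELY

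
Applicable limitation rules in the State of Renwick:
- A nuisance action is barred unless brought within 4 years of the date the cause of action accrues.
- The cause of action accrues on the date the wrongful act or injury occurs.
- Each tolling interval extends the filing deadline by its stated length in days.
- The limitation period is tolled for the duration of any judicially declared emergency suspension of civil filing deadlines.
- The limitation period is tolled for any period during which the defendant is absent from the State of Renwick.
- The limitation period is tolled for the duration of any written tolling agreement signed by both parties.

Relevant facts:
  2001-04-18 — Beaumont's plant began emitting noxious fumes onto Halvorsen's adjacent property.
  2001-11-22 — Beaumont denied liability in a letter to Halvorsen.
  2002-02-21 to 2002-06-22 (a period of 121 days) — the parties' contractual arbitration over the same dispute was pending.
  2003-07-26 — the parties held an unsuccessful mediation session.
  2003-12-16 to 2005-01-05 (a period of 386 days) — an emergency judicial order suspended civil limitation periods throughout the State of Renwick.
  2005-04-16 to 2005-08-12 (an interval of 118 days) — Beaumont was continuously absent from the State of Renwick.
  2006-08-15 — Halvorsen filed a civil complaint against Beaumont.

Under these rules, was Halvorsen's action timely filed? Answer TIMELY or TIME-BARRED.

TIMELY

The cause of action accrued on 2001-04-18, the date of the act.
The untolled deadline — 4 years after 2001-04-18 — is 2005-04-18.
Because the emergency suspension of filing deadlines ran from 2003-12-16 to 2005-01-05, the deadline is extended by 386 days to 2006-05-09.
The defendant's absence from the jurisdiction from 2005-04-16 to 2005-08-12 tolled the period for 118 days, extending the deadline to 2006-09-04.
No stated provision tolls the period for a pending arbitration, so the interval from 2002-02-21 to 2002-06-22 has no effect on the deadline.
Nothing else in the chronology tolls or restarts the period.
Filing on 2006-08-15 beat the 2006-09-04 deadline — the action is timely.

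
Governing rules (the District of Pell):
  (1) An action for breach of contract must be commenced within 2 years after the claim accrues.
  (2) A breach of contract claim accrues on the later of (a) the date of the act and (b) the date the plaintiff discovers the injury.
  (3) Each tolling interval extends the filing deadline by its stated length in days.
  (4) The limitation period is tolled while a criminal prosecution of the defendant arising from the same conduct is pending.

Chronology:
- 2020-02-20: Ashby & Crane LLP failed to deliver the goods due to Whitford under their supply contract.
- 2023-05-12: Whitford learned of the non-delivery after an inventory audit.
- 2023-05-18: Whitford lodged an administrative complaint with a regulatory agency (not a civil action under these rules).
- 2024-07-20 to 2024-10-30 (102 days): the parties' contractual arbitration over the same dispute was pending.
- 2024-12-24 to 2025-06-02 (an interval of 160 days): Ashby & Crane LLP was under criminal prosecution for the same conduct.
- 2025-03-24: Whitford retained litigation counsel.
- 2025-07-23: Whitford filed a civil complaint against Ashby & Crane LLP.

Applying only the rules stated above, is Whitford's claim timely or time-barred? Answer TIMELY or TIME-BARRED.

TIMELY

The claim accrued on 2023-05-12 — the later of the 2020-02-20 act and the 2023-05-12 discovery.
2 years from 2023-05-12 is 2025-05-12.
The pending criminal prosecution from 2024-12-24 to 2025-06-02 tolled the period for 160 days, extending the deadline to 2025-10-19.
No stated provision tolls the period for a pending arbitration, so the interval from 2024-07-20 to 2024-10-30 has no effect on the deadline.
None of the other events listed affects the running of the period under the stated rules.
Whitford filed on 2025-07-23, before the 2025-10-19 deadline, so the action is timely.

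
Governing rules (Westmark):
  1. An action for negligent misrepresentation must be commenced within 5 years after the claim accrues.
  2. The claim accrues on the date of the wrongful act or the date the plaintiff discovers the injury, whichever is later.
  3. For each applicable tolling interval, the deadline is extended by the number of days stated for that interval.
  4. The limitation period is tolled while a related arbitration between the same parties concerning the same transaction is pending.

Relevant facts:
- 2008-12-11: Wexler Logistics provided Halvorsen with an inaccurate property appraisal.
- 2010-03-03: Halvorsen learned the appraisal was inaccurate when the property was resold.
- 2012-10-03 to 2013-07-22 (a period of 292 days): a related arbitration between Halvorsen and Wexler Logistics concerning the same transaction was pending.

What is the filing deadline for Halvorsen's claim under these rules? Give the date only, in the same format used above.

2015-12-20

Because discovery on 2010-03-03 post-dates the 2008-12-11 act, accrual under the later-of rule falls on 2010-03-03.
5 years from 2010-03-03 is 2015-03-03.
Because the pending related arbitration ran from 2012-10-03 to 2013-07-22, the deadline is extended by 292 days to 2015-12-20.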